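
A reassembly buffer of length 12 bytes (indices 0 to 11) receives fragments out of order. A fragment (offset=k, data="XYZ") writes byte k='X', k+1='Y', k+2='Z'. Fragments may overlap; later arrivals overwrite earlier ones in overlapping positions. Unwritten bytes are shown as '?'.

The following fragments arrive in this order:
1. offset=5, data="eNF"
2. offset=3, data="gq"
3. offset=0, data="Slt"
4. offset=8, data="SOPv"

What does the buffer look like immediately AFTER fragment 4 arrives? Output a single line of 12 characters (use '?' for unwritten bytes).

Answer: SltgqeNFSOPv

Derivation:
Fragment 1: offset=5 data="eNF" -> buffer=?????eNF????
Fragment 2: offset=3 data="gq" -> buffer=???gqeNF????
Fragment 3: offset=0 data="Slt" -> buffer=SltgqeNF????
Fragment 4: offset=8 data="SOPv" -> buffer=SltgqeNFSOPv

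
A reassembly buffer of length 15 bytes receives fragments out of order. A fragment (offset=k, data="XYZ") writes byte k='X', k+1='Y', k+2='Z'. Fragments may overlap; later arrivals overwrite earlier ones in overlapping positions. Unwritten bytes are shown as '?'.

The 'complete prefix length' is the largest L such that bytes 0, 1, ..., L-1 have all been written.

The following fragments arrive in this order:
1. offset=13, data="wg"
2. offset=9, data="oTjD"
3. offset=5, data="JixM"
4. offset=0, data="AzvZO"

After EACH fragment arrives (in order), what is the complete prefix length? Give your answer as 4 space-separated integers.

Answer: 0 0 0 15

Derivation:
Fragment 1: offset=13 data="wg" -> buffer=?????????????wg -> prefix_len=0
Fragment 2: offset=9 data="oTjD" -> buffer=?????????oTjDwg -> prefix_len=0
Fragment 3: offset=5 data="JixM" -> buffer=?????JixMoTjDwg -> prefix_len=0
Fragment 4: offset=0 data="AzvZO" -> buffer=AzvZOJixMoTjDwg -> prefix_len=15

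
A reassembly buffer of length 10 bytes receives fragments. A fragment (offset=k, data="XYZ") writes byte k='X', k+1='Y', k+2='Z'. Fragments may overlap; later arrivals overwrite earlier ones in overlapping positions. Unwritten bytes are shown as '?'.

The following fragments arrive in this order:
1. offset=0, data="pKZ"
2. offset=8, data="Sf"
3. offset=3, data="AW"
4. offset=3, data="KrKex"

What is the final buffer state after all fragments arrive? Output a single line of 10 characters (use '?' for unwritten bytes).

Answer: pKZKrKexSf

Derivation:
Fragment 1: offset=0 data="pKZ" -> buffer=pKZ???????
Fragment 2: offset=8 data="Sf" -> buffer=pKZ?????Sf
Fragment 3: offset=3 data="AW" -> buffer=pKZAW???Sf
Fragment 4: offset=3 data="KrKex" -> buffer=pKZKrKexSf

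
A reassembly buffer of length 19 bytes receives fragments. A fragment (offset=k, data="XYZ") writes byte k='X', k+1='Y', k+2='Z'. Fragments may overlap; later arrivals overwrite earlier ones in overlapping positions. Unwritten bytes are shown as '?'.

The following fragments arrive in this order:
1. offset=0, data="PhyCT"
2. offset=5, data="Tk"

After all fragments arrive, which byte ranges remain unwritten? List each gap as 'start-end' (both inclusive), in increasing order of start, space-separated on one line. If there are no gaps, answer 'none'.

Fragment 1: offset=0 len=5
Fragment 2: offset=5 len=2
Gaps: 7-18

Answer: 7-18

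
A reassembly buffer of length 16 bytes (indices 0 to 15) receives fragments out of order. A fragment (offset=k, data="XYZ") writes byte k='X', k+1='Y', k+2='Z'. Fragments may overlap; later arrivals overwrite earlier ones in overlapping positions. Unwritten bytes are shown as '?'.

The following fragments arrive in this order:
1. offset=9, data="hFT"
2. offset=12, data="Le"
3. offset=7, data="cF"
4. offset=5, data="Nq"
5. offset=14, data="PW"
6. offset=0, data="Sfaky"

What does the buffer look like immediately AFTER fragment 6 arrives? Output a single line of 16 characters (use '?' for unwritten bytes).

Answer: SfakyNqcFhFTLePW

Derivation:
Fragment 1: offset=9 data="hFT" -> buffer=?????????hFT????
Fragment 2: offset=12 data="Le" -> buffer=?????????hFTLe??
Fragment 3: offset=7 data="cF" -> buffer=???????cFhFTLe??
Fragment 4: offset=5 data="Nq" -> buffer=?????NqcFhFTLe??
Fragment 5: offset=14 data="PW" -> buffer=?????NqcFhFTLePW
Fragment 6: offset=0 data="Sfaky" -> buffer=SfakyNqcFhFTLePW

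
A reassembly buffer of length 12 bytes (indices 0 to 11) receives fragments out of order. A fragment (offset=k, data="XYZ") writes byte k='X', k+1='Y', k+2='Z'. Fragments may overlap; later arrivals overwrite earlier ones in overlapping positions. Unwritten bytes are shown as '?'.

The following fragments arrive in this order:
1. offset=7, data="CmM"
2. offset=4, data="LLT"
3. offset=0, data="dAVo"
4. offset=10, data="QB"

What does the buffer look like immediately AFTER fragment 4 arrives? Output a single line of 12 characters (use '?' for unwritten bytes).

Answer: dAVoLLTCmMQB

Derivation:
Fragment 1: offset=7 data="CmM" -> buffer=???????CmM??
Fragment 2: offset=4 data="LLT" -> buffer=????LLTCmM??
Fragment 3: offset=0 data="dAVo" -> buffer=dAVoLLTCmM??
Fragment 4: offset=10 data="QB" -> buffer=dAVoLLTCmMQB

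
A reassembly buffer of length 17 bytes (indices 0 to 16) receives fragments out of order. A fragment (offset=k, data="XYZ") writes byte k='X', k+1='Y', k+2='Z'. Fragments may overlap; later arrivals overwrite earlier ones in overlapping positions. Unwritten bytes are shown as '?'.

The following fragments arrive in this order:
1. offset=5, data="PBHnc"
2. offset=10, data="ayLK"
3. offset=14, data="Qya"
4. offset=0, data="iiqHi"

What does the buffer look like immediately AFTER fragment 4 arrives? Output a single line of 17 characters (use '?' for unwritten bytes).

Answer: iiqHiPBHncayLKQya

Derivation:
Fragment 1: offset=5 data="PBHnc" -> buffer=?????PBHnc???????
Fragment 2: offset=10 data="ayLK" -> buffer=?????PBHncayLK???
Fragment 3: offset=14 data="Qya" -> buffer=?????PBHncayLKQya
Fragment 4: offset=0 data="iiqHi" -> buffer=iiqHiPBHncayLKQya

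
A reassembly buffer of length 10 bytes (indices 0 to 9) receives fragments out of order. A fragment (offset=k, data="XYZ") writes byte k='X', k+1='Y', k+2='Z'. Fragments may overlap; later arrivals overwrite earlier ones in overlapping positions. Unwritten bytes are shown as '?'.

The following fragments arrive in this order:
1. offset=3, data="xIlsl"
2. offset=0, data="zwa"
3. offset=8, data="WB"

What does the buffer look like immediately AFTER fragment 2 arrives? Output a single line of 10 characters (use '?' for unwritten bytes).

Fragment 1: offset=3 data="xIlsl" -> buffer=???xIlsl??
Fragment 2: offset=0 data="zwa" -> buffer=zwaxIlsl??

Answer: zwaxIlsl??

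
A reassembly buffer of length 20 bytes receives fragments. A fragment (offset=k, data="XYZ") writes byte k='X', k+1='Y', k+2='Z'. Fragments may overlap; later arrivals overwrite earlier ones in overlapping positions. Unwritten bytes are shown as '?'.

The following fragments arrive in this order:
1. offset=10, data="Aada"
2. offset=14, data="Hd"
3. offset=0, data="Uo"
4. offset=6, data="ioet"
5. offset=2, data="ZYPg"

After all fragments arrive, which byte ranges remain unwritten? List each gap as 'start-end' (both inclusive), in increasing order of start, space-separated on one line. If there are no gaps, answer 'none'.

Answer: 16-19

Derivation:
Fragment 1: offset=10 len=4
Fragment 2: offset=14 len=2
Fragment 3: offset=0 len=2
Fragment 4: offset=6 len=4
Fragment 5: offset=2 len=4
Gaps: 16-19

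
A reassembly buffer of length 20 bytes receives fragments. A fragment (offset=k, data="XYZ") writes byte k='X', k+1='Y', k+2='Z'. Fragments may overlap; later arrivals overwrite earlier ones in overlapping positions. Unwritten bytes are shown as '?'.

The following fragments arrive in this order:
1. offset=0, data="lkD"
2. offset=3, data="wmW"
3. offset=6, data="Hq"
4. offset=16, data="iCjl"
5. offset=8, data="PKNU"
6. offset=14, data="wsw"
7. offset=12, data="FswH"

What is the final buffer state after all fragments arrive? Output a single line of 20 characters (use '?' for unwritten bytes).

Answer: lkDwmWHqPKNUFswHwCjl

Derivation:
Fragment 1: offset=0 data="lkD" -> buffer=lkD?????????????????
Fragment 2: offset=3 data="wmW" -> buffer=lkDwmW??????????????
Fragment 3: offset=6 data="Hq" -> buffer=lkDwmWHq????????????
Fragment 4: offset=16 data="iCjl" -> buffer=lkDwmWHq????????iCjl
Fragment 5: offset=8 data="PKNU" -> buffer=lkDwmWHqPKNU????iCjl
Fragment 6: offset=14 data="wsw" -> buffer=lkDwmWHqPKNU??wswCjl
Fragment 7: offset=12 data="FswH" -> buffer=lkDwmWHqPKNUFswHwCjl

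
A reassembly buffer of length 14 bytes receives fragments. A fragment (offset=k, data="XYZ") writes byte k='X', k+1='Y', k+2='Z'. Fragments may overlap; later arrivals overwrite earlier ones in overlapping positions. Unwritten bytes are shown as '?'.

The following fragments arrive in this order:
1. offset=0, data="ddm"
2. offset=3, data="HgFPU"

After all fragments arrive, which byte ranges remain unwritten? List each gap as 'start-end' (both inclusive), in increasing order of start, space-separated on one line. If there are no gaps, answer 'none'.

Answer: 8-13

Derivation:
Fragment 1: offset=0 len=3
Fragment 2: offset=3 len=5
Gaps: 8-13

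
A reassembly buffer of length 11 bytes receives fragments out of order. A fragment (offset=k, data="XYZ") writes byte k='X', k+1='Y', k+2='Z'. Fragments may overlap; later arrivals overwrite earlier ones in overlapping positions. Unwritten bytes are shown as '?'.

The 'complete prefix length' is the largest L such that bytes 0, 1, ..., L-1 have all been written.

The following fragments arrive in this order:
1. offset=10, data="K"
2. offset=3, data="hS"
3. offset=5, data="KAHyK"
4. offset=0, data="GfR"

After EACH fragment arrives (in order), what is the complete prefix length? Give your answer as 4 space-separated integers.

Answer: 0 0 0 11

Derivation:
Fragment 1: offset=10 data="K" -> buffer=??????????K -> prefix_len=0
Fragment 2: offset=3 data="hS" -> buffer=???hS?????K -> prefix_len=0
Fragment 3: offset=5 data="KAHyK" -> buffer=???hSKAHyKK -> prefix_len=0
Fragment 4: offset=0 data="GfR" -> buffer=GfRhSKAHyKK -> prefix_len=11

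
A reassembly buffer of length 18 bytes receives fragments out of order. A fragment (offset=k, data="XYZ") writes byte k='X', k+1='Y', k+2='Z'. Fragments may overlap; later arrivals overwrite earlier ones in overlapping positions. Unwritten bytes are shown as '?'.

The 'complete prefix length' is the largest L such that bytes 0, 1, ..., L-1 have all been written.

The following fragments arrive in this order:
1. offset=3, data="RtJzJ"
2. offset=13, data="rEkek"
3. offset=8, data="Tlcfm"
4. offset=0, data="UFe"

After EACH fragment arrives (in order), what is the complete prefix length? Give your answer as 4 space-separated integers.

Answer: 0 0 0 18

Derivation:
Fragment 1: offset=3 data="RtJzJ" -> buffer=???RtJzJ?????????? -> prefix_len=0
Fragment 2: offset=13 data="rEkek" -> buffer=???RtJzJ?????rEkek -> prefix_len=0
Fragment 3: offset=8 data="Tlcfm" -> buffer=???RtJzJTlcfmrEkek -> prefix_len=0
Fragment 4: offset=0 data="UFe" -> buffer=UFeRtJzJTlcfmrEkek -> prefix_len=18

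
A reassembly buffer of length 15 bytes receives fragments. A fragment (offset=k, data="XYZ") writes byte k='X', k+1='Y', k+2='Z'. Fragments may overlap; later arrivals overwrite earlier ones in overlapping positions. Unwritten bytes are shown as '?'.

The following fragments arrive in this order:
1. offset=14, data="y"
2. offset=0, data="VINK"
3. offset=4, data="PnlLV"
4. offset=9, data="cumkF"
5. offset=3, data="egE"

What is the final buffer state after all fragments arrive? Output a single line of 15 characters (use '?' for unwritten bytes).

Fragment 1: offset=14 data="y" -> buffer=??????????????y
Fragment 2: offset=0 data="VINK" -> buffer=VINK??????????y
Fragment 3: offset=4 data="PnlLV" -> buffer=VINKPnlLV?????y
Fragment 4: offset=9 data="cumkF" -> buffer=VINKPnlLVcumkFy
Fragment 5: offset=3 data="egE" -> buffer=VINegElLVcumkFy

Answer: VINegElLVcumkFy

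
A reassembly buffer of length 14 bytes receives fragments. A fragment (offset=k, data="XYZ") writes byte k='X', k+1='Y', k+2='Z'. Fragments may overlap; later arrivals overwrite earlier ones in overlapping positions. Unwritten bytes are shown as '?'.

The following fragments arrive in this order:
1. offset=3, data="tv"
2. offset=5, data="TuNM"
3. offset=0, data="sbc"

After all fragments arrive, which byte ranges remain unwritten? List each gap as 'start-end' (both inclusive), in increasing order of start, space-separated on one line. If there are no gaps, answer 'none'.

Answer: 9-13

Derivation:
Fragment 1: offset=3 len=2
Fragment 2: offset=5 len=4
Fragment 3: offset=0 len=3
Gaps: 9-13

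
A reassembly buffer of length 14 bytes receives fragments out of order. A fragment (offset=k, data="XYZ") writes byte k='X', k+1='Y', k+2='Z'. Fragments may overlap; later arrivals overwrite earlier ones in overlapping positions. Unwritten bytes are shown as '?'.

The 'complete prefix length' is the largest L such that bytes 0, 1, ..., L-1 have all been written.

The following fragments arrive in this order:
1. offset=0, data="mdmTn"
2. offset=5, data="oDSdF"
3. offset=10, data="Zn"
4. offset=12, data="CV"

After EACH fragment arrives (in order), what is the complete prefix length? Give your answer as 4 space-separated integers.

Fragment 1: offset=0 data="mdmTn" -> buffer=mdmTn????????? -> prefix_len=5
Fragment 2: offset=5 data="oDSdF" -> buffer=mdmTnoDSdF???? -> prefix_len=10
Fragment 3: offset=10 data="Zn" -> buffer=mdmTnoDSdFZn?? -> prefix_len=12
Fragment 4: offset=12 data="CV" -> buffer=mdmTnoDSdFZnCV -> prefix_len=14

Answer: 5 10 12 14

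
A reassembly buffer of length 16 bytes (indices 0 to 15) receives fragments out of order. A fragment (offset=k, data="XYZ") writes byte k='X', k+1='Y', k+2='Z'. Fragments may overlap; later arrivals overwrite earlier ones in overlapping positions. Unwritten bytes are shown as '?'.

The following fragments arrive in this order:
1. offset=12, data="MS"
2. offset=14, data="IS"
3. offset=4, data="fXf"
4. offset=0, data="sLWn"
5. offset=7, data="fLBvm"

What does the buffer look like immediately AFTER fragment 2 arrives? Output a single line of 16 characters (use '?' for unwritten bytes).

Answer: ????????????MSIS

Derivation:
Fragment 1: offset=12 data="MS" -> buffer=????????????MS??
Fragment 2: offset=14 data="IS" -> buffer=????????????MSIS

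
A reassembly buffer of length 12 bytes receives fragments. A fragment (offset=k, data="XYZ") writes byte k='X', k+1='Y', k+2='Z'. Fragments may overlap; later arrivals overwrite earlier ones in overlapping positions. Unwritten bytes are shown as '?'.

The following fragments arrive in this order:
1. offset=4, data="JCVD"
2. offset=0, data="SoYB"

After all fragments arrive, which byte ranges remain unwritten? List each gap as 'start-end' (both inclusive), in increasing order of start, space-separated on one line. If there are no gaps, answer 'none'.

Answer: 8-11

Derivation:
Fragment 1: offset=4 len=4
Fragment 2: offset=0 len=4
Gaps: 8-11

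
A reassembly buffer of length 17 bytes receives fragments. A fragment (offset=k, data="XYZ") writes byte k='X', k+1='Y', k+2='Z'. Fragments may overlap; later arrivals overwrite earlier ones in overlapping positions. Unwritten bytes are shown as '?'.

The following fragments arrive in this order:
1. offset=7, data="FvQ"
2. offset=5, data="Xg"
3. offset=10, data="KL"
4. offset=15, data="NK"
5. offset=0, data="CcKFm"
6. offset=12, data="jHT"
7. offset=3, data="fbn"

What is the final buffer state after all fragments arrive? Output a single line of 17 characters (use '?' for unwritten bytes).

Answer: CcKfbngFvQKLjHTNK

Derivation:
Fragment 1: offset=7 data="FvQ" -> buffer=???????FvQ???????
Fragment 2: offset=5 data="Xg" -> buffer=?????XgFvQ???????
Fragment 3: offset=10 data="KL" -> buffer=?????XgFvQKL?????
Fragment 4: offset=15 data="NK" -> buffer=?????XgFvQKL???NK
Fragment 5: offset=0 data="CcKFm" -> buffer=CcKFmXgFvQKL???NK
Fragment 6: offset=12 data="jHT" -> buffer=CcKFmXgFvQKLjHTNK
Fragment 7: offset=3 data="fbn" -> buffer=CcKfbngFvQKLjHTNK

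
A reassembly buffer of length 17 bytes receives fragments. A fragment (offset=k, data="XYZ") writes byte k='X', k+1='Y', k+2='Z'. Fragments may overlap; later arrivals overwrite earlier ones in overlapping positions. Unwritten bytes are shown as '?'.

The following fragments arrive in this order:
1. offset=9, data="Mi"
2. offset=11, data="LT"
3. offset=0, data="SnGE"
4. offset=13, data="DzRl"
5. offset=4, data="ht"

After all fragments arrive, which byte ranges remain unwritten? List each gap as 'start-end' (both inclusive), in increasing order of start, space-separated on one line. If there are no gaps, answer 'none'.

Answer: 6-8

Derivation:
Fragment 1: offset=9 len=2
Fragment 2: offset=11 len=2
Fragment 3: offset=0 len=4
Fragment 4: offset=13 len=4
Fragment 5: offset=4 len=2
Gaps: 6-8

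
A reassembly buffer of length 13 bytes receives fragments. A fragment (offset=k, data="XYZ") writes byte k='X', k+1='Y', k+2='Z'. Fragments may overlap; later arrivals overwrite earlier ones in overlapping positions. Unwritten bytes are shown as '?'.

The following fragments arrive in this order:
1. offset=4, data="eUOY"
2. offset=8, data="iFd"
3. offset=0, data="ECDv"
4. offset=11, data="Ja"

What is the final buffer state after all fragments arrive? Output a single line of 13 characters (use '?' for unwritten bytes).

Answer: ECDveUOYiFdJa

Derivation:
Fragment 1: offset=4 data="eUOY" -> buffer=????eUOY?????
Fragment 2: offset=8 data="iFd" -> buffer=????eUOYiFd??
Fragment 3: offset=0 data="ECDv" -> buffer=ECDveUOYiFd??
Fragment 4: offset=11 data="Ja" -> buffer=ECDveUOYiFdJa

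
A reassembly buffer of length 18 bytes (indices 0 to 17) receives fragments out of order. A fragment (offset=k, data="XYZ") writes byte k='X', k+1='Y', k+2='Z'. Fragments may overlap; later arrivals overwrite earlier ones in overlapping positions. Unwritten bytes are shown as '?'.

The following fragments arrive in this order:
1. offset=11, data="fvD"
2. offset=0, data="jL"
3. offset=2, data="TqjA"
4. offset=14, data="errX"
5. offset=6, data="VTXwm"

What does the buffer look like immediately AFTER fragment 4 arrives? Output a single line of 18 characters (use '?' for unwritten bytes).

Answer: jLTqjA?????fvDerrX

Derivation:
Fragment 1: offset=11 data="fvD" -> buffer=???????????fvD????
Fragment 2: offset=0 data="jL" -> buffer=jL?????????fvD????
Fragment 3: offset=2 data="TqjA" -> buffer=jLTqjA?????fvD????
Fragment 4: offset=14 data="errX" -> buffer=jLTqjA?????fvDerrX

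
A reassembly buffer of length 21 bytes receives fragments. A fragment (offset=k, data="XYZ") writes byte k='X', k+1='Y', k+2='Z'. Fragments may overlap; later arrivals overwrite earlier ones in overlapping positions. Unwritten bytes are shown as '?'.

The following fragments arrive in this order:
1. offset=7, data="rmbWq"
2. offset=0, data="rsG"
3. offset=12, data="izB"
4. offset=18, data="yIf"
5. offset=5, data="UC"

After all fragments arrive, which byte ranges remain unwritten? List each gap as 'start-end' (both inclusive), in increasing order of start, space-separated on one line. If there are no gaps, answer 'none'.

Answer: 3-4 15-17

Derivation:
Fragment 1: offset=7 len=5
Fragment 2: offset=0 len=3
Fragment 3: offset=12 len=3
Fragment 4: offset=18 len=3
Fragment 5: offset=5 len=2
Gaps: 3-4 15-17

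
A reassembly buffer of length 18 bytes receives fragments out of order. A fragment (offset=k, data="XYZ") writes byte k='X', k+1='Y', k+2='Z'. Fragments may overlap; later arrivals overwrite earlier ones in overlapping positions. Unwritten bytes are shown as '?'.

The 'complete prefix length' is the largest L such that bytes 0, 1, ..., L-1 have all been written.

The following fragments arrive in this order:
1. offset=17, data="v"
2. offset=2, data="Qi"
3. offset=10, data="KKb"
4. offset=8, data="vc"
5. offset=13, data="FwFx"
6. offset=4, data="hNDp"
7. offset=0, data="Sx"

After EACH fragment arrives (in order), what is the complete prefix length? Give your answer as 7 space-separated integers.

Answer: 0 0 0 0 0 0 18

Derivation:
Fragment 1: offset=17 data="v" -> buffer=?????????????????v -> prefix_len=0
Fragment 2: offset=2 data="Qi" -> buffer=??Qi?????????????v -> prefix_len=0
Fragment 3: offset=10 data="KKb" -> buffer=??Qi??????KKb????v -> prefix_len=0
Fragment 4: offset=8 data="vc" -> buffer=??Qi????vcKKb????v -> prefix_len=0
Fragment 5: offset=13 data="FwFx" -> buffer=??Qi????vcKKbFwFxv -> prefix_len=0
Fragment 6: offset=4 data="hNDp" -> buffer=??QihNDpvcKKbFwFxv -> prefix_len=0
Fragment 7: offset=0 data="Sx" -> buffer=SxQihNDpvcKKbFwFxv -> prefix_len=18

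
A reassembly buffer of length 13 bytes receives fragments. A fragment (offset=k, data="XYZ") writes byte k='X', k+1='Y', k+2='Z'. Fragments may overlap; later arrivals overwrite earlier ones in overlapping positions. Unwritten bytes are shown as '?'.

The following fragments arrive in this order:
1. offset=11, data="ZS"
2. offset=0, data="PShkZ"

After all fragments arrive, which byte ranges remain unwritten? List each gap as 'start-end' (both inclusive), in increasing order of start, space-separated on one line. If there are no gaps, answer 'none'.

Answer: 5-10

Derivation:
Fragment 1: offset=11 len=2
Fragment 2: offset=0 len=5
Gaps: 5-10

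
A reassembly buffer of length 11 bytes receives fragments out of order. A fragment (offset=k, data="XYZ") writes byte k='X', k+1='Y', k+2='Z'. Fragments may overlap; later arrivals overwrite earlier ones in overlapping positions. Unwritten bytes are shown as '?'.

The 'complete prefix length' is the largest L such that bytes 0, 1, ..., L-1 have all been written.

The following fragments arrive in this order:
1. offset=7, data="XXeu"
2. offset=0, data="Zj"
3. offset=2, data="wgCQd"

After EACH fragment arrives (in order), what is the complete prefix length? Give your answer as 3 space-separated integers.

Answer: 0 2 11

Derivation:
Fragment 1: offset=7 data="XXeu" -> buffer=???????XXeu -> prefix_len=0
Fragment 2: offset=0 data="Zj" -> buffer=Zj?????XXeu -> prefix_len=2
Fragment 3: offset=2 data="wgCQd" -> buffer=ZjwgCQdXXeu -> prefix_len=11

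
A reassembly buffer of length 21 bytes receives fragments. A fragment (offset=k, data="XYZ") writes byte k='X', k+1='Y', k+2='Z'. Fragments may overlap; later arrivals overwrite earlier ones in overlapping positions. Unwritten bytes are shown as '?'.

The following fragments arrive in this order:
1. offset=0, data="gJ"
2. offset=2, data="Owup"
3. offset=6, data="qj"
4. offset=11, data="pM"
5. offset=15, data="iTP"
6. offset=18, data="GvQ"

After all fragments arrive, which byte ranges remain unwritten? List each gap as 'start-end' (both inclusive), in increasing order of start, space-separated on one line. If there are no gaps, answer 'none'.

Fragment 1: offset=0 len=2
Fragment 2: offset=2 len=4
Fragment 3: offset=6 len=2
Fragment 4: offset=11 len=2
Fragment 5: offset=15 len=3
Fragment 6: offset=18 len=3
Gaps: 8-10 13-14

Answer: 8-10 13-14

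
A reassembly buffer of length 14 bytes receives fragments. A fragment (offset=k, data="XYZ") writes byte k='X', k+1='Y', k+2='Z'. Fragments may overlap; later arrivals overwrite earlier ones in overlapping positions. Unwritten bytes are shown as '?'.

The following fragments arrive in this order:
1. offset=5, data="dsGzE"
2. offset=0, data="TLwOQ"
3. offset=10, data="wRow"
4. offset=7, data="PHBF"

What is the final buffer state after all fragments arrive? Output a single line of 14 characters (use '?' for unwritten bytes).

Answer: TLwOQdsPHBFRow

Derivation:
Fragment 1: offset=5 data="dsGzE" -> buffer=?????dsGzE????
Fragment 2: offset=0 data="TLwOQ" -> buffer=TLwOQdsGzE????
Fragment 3: offset=10 data="wRow" -> buffer=TLwOQdsGzEwRow
Fragment 4: offset=7 data="PHBF" -> buffer=TLwOQdsPHBFRow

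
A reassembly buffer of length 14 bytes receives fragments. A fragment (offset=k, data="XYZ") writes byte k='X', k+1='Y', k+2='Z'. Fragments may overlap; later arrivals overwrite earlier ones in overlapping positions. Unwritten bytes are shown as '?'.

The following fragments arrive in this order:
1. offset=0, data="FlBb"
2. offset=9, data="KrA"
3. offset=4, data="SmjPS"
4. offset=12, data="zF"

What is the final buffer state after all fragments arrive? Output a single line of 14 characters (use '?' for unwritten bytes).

Answer: FlBbSmjPSKrAzF

Derivation:
Fragment 1: offset=0 data="FlBb" -> buffer=FlBb??????????
Fragment 2: offset=9 data="KrA" -> buffer=FlBb?????KrA??
Fragment 3: offset=4 data="SmjPS" -> buffer=FlBbSmjPSKrA??
Fragment 4: offset=12 data="zF" -> buffer=FlBbSmjPSKrAzF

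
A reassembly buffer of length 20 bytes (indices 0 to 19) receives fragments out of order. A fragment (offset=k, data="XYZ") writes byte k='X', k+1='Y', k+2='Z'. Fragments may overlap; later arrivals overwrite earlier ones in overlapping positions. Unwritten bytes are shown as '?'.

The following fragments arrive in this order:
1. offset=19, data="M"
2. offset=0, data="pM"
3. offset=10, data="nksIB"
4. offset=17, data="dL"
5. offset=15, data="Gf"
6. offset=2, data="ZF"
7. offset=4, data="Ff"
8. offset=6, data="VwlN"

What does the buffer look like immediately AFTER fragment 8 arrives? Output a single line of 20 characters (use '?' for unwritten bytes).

Answer: pMZFFfVwlNnksIBGfdLM

Derivation:
Fragment 1: offset=19 data="M" -> buffer=???????????????????M
Fragment 2: offset=0 data="pM" -> buffer=pM?????????????????M
Fragment 3: offset=10 data="nksIB" -> buffer=pM????????nksIB????M
Fragment 4: offset=17 data="dL" -> buffer=pM????????nksIB??dLM
Fragment 5: offset=15 data="Gf" -> buffer=pM????????nksIBGfdLM
Fragment 6: offset=2 data="ZF" -> buffer=pMZF??????nksIBGfdLM
Fragment 7: offset=4 data="Ff" -> buffer=pMZFFf????nksIBGfdLM
Fragment 8: offset=6 data="VwlN" -> buffer=pMZFFfVwlNnksIBGfdLM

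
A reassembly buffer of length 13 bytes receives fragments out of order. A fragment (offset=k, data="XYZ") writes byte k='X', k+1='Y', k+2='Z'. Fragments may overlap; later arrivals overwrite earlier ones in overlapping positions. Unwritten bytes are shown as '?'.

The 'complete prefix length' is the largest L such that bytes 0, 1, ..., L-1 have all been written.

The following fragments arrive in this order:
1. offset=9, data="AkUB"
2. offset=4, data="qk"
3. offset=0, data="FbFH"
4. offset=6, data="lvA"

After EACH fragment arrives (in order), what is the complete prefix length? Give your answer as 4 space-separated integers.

Answer: 0 0 6 13

Derivation:
Fragment 1: offset=9 data="AkUB" -> buffer=?????????AkUB -> prefix_len=0
Fragment 2: offset=4 data="qk" -> buffer=????qk???AkUB -> prefix_len=0
Fragment 3: offset=0 data="FbFH" -> buffer=FbFHqk???AkUB -> prefix_len=6
Fragment 4: offset=6 data="lvA" -> buffer=FbFHqklvAAkUB -> prefix_len=13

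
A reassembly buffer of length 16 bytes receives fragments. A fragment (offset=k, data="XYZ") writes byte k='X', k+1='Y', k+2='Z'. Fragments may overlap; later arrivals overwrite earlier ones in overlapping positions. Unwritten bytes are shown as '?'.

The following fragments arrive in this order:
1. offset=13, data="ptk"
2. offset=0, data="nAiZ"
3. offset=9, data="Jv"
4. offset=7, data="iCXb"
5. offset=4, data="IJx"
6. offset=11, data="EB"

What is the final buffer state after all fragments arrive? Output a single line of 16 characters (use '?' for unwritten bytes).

Answer: nAiZIJxiCXbEBptk

Derivation:
Fragment 1: offset=13 data="ptk" -> buffer=?????????????ptk
Fragment 2: offset=0 data="nAiZ" -> buffer=nAiZ?????????ptk
Fragment 3: offset=9 data="Jv" -> buffer=nAiZ?????Jv??ptk
Fragment 4: offset=7 data="iCXb" -> buffer=nAiZ???iCXb??ptk
Fragment 5: offset=4 data="IJx" -> buffer=nAiZIJxiCXb??ptk
Fragment 6: offset=11 data="EB" -> buffer=nAiZIJxiCXbEBptk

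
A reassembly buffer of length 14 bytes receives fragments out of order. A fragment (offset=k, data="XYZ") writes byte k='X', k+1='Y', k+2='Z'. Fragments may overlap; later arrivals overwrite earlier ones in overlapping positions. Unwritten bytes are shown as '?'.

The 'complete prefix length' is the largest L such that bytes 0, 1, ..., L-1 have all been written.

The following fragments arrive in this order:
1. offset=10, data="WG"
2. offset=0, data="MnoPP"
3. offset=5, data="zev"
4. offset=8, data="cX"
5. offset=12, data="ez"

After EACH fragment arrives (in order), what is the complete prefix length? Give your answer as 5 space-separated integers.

Fragment 1: offset=10 data="WG" -> buffer=??????????WG?? -> prefix_len=0
Fragment 2: offset=0 data="MnoPP" -> buffer=MnoPP?????WG?? -> prefix_len=5
Fragment 3: offset=5 data="zev" -> buffer=MnoPPzev??WG?? -> prefix_len=8
Fragment 4: offset=8 data="cX" -> buffer=MnoPPzevcXWG?? -> prefix_len=12
Fragment 5: offset=12 data="ez" -> buffer=MnoPPzevcXWGez -> prefix_len=14

Answer: 0 5 8 12 14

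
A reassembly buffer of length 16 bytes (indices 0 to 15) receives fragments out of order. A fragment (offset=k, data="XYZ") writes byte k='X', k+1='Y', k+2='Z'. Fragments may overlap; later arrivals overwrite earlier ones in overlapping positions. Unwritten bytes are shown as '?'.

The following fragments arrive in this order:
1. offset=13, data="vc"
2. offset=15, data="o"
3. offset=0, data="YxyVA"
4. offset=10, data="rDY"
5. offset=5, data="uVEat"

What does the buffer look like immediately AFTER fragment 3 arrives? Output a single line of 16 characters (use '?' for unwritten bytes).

Answer: YxyVA????????vco

Derivation:
Fragment 1: offset=13 data="vc" -> buffer=?????????????vc?
Fragment 2: offset=15 data="o" -> buffer=?????????????vco
Fragment 3: offset=0 data="YxyVA" -> buffer=YxyVA????????vco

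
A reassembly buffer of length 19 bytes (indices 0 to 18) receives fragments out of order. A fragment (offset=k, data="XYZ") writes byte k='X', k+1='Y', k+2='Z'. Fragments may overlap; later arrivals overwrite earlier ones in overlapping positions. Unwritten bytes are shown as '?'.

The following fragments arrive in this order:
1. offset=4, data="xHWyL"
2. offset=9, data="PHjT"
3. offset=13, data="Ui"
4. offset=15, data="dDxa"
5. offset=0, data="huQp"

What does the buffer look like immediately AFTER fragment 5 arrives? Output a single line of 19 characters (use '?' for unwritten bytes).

Answer: huQpxHWyLPHjTUidDxa

Derivation:
Fragment 1: offset=4 data="xHWyL" -> buffer=????xHWyL??????????
Fragment 2: offset=9 data="PHjT" -> buffer=????xHWyLPHjT??????
Fragment 3: offset=13 data="Ui" -> buffer=????xHWyLPHjTUi????
Fragment 4: offset=15 data="dDxa" -> buffer=????xHWyLPHjTUidDxa
Fragment 5: offset=0 data="huQp" -> buffer=huQpxHWyLPHjTUidDxa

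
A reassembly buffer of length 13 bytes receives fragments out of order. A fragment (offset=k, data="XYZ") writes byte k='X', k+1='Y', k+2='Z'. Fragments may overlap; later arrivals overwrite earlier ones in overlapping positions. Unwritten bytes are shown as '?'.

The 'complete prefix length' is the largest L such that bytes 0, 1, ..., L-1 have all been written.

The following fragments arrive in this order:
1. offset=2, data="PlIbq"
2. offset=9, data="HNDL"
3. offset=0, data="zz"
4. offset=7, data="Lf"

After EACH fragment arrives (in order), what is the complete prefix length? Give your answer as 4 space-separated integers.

Answer: 0 0 7 13

Derivation:
Fragment 1: offset=2 data="PlIbq" -> buffer=??PlIbq?????? -> prefix_len=0
Fragment 2: offset=9 data="HNDL" -> buffer=??PlIbq??HNDL -> prefix_len=0
Fragment 3: offset=0 data="zz" -> buffer=zzPlIbq??HNDL -> prefix_len=7
Fragment 4: offset=7 data="Lf" -> buffer=zzPlIbqLfHNDL -> prefix_len=13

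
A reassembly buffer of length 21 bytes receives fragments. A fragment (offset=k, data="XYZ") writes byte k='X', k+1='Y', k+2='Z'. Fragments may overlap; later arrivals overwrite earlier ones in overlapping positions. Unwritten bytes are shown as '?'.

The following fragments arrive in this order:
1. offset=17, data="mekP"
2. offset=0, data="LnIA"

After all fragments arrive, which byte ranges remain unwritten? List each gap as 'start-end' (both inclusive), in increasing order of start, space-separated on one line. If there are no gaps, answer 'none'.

Answer: 4-16

Derivation:
Fragment 1: offset=17 len=4
Fragment 2: offset=0 len=4
Gaps: 4-16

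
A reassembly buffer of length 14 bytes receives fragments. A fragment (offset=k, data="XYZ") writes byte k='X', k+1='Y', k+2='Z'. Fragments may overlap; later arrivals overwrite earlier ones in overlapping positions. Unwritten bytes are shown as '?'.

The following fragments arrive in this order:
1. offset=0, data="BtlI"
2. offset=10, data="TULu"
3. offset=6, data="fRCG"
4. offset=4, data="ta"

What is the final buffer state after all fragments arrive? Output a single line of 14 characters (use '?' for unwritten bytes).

Fragment 1: offset=0 data="BtlI" -> buffer=BtlI??????????
Fragment 2: offset=10 data="TULu" -> buffer=BtlI??????TULu
Fragment 3: offset=6 data="fRCG" -> buffer=BtlI??fRCGTULu
Fragment 4: offset=4 data="ta" -> buffer=BtlItafRCGTULu

Answer: BtlItafRCGTULu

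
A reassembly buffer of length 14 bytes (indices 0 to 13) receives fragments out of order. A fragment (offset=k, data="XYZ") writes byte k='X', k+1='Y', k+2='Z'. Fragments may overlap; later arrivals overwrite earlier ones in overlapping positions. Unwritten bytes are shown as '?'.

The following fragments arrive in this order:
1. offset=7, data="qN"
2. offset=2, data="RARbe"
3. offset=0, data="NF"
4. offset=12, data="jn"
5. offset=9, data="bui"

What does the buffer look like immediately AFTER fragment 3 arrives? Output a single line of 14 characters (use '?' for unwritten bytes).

Answer: NFRARbeqN?????

Derivation:
Fragment 1: offset=7 data="qN" -> buffer=???????qN?????
Fragment 2: offset=2 data="RARbe" -> buffer=??RARbeqN?????
Fragment 3: offset=0 data="NF" -> buffer=NFRARbeqN?????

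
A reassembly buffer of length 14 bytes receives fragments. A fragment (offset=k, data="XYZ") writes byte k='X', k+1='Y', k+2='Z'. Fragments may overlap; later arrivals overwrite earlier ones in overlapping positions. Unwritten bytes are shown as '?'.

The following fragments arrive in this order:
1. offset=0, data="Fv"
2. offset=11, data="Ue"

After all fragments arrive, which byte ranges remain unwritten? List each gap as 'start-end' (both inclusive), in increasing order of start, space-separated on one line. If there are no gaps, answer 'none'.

Fragment 1: offset=0 len=2
Fragment 2: offset=11 len=2
Gaps: 2-10 13-13

Answer: 2-10 13-13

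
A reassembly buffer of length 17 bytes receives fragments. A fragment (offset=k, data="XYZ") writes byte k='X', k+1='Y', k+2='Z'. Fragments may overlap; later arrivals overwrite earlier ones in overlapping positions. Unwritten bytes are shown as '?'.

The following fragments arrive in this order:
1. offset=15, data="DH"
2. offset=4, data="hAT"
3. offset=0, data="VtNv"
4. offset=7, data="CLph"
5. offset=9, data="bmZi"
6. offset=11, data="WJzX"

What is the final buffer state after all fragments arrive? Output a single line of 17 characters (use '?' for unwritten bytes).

Fragment 1: offset=15 data="DH" -> buffer=???????????????DH
Fragment 2: offset=4 data="hAT" -> buffer=????hAT????????DH
Fragment 3: offset=0 data="VtNv" -> buffer=VtNvhAT????????DH
Fragment 4: offset=7 data="CLph" -> buffer=VtNvhATCLph????DH
Fragment 5: offset=9 data="bmZi" -> buffer=VtNvhATCLbmZi??DH
Fragment 6: offset=11 data="WJzX" -> buffer=VtNvhATCLbmWJzXDH

Answer: VtNvhATCLbmWJzXDH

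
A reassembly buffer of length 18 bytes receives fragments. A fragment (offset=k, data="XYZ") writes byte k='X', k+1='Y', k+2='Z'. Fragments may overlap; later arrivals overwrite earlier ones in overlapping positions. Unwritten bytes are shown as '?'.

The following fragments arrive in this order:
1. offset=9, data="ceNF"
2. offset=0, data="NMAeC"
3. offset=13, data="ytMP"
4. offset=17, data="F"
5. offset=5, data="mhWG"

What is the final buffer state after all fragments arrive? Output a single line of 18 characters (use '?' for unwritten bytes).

Fragment 1: offset=9 data="ceNF" -> buffer=?????????ceNF?????
Fragment 2: offset=0 data="NMAeC" -> buffer=NMAeC????ceNF?????
Fragment 3: offset=13 data="ytMP" -> buffer=NMAeC????ceNFytMP?
Fragment 4: offset=17 data="F" -> buffer=NMAeC????ceNFytMPF
Fragment 5: offset=5 data="mhWG" -> buffer=NMAeCmhWGceNFytMPF

Answer: NMAeCmhWGceNFytMPF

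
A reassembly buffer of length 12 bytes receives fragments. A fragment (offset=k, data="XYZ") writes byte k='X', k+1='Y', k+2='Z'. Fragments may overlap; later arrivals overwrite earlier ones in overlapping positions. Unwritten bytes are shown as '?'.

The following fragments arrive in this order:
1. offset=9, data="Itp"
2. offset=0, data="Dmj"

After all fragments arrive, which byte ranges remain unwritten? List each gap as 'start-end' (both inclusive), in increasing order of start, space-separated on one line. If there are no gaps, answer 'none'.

Fragment 1: offset=9 len=3
Fragment 2: offset=0 len=3
Gaps: 3-8

Answer: 3-8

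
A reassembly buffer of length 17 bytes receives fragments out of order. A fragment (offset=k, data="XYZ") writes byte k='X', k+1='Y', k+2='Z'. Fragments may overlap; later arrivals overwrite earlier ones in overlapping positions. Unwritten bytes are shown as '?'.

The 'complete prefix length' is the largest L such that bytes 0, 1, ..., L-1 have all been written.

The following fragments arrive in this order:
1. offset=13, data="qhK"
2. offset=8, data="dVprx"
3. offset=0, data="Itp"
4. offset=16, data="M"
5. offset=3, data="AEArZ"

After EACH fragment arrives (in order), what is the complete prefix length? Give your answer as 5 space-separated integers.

Answer: 0 0 3 3 17

Derivation:
Fragment 1: offset=13 data="qhK" -> buffer=?????????????qhK? -> prefix_len=0
Fragment 2: offset=8 data="dVprx" -> buffer=????????dVprxqhK? -> prefix_len=0
Fragment 3: offset=0 data="Itp" -> buffer=Itp?????dVprxqhK? -> prefix_len=3
Fragment 4: offset=16 data="M" -> buffer=Itp?????dVprxqhKM -> prefix_len=3
Fragment 5: offset=3 data="AEArZ" -> buffer=ItpAEArZdVprxqhKM -> prefix_len=17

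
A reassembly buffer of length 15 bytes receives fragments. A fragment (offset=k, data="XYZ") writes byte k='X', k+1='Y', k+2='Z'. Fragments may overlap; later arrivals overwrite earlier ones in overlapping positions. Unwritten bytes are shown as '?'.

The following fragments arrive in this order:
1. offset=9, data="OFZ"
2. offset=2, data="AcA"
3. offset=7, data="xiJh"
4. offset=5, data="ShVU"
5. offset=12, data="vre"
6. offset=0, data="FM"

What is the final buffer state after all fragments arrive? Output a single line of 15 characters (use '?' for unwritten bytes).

Answer: FMAcAShVUJhZvre

Derivation:
Fragment 1: offset=9 data="OFZ" -> buffer=?????????OFZ???
Fragment 2: offset=2 data="AcA" -> buffer=??AcA????OFZ???
Fragment 3: offset=7 data="xiJh" -> buffer=??AcA??xiJhZ???
Fragment 4: offset=5 data="ShVU" -> buffer=??AcAShVUJhZ???
Fragment 5: offset=12 data="vre" -> buffer=??AcAShVUJhZvre
Fragment 6: offset=0 data="FM" -> buffer=FMAcAShVUJhZvre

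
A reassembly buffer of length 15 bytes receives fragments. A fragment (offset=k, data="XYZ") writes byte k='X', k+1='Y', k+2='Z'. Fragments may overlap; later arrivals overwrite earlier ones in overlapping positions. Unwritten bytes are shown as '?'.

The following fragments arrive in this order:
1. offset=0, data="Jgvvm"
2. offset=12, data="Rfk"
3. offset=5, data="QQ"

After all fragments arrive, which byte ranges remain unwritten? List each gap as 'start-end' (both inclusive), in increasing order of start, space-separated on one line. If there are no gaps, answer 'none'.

Fragment 1: offset=0 len=5
Fragment 2: offset=12 len=3
Fragment 3: offset=5 len=2
Gaps: 7-11

Answer: 7-11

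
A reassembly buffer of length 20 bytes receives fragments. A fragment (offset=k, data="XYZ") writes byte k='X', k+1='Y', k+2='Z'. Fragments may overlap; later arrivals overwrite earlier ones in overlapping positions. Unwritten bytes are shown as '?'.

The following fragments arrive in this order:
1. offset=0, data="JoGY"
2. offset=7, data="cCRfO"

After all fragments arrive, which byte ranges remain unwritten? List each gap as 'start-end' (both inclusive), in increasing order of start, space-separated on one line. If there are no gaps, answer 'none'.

Fragment 1: offset=0 len=4
Fragment 2: offset=7 len=5
Gaps: 4-6 12-19

Answer: 4-6 12-19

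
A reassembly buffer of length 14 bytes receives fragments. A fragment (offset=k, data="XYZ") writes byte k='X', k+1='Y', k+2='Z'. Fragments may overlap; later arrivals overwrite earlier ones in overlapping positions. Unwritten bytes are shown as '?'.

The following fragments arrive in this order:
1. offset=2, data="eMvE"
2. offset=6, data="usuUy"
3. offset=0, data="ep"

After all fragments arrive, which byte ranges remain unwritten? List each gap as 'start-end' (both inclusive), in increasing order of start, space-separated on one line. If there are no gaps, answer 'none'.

Fragment 1: offset=2 len=4
Fragment 2: offset=6 len=5
Fragment 3: offset=0 len=2
Gaps: 11-13

Answer: 11-13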